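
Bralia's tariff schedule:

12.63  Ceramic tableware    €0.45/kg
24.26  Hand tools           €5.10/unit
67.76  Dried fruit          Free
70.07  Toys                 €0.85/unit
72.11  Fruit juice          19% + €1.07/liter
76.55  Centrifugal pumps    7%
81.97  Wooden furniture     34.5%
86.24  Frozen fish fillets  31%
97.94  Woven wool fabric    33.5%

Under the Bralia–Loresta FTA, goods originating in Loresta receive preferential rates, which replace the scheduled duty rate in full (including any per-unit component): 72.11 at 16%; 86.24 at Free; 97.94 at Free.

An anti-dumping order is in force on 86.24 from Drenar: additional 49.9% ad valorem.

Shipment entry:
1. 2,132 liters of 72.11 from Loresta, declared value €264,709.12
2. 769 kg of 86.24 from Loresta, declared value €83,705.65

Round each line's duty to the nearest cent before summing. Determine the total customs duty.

Line 1 (72.11, Loresta, 2,132 liters, €264,709.12):
Base rate for 72.11 is 19% + €1.07/liter.
Origin Loresta qualifies under the Bralia–Loresta agreement and 72.11 is covered: preferential rate 16% applies instead.
Duty = €264,709.12 × 16% = €42,353.46.
Line 2 (86.24, Loresta, 769 kg, €83,705.65):
Base rate for 86.24 is 31%.
Origin Loresta qualifies under the Bralia–Loresta agreement and 86.24 is covered: preferential rate Free applies instead.
The additional-duty order on 86.24 targets Drenar, not Loresta; it does not apply.
Duty = €83,705.65 × 0% = €0.00.
Total = €42,353.46 + €0.00 = €42,353.46.

€42,353.46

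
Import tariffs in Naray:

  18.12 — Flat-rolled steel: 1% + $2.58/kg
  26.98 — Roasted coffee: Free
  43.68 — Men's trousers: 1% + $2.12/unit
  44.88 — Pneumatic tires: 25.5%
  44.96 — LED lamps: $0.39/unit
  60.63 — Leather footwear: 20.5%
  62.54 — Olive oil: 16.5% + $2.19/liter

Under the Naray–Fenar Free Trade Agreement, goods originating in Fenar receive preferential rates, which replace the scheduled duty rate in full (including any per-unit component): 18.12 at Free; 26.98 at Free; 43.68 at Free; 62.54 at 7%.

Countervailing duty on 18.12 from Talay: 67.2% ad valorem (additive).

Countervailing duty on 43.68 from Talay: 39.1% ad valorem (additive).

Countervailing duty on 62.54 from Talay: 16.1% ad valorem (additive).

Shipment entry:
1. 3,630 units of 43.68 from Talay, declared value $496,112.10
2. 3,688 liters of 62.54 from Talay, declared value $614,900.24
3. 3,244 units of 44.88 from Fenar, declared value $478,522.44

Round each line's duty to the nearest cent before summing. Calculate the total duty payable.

Line 1 (43.68, Talay, 3,630 units, $496,112.10):
Base rate for 43.68 is 1% + $2.12/unit.
43.68 has an FTA preferential rate, but origin Talay is not Fenar; base rate stands.
Additional duty on 43.68 from Talay: +39.1%. Applied ad valorem rate: 1% + 39.1% = 40.1%.
Duty = $496,112.10 × 40.1% + 3,630 × $2.12 = $206,636.55.
Line 2 (62.54, Talay, 3,688 liters, $614,900.24):
Base rate for 62.54 is 16.5% + $2.19/liter.
62.54 has an FTA preferential rate, but origin Talay is not Fenar; base rate stands.
Additional duty on 62.54 from Talay: +16.1%. Applied ad valorem rate: 16.5% + 16.1% = 32.6%.
Duty = $614,900.24 × 32.6% + 3,688 × $2.19 = $208,534.20.
Line 3 (44.88, Fenar, 3,244 units, $478,522.44):
Base rate for 44.88 is 25.5%.
Origin Fenar is the FTA partner but 44.88 is not on the preference list; base rate stands.
Duty = $478,522.44 × 25.5% = $122,023.22.
Total = $206,636.55 + $208,534.20 + $122,023.22 = $537,193.97.

$537,193.97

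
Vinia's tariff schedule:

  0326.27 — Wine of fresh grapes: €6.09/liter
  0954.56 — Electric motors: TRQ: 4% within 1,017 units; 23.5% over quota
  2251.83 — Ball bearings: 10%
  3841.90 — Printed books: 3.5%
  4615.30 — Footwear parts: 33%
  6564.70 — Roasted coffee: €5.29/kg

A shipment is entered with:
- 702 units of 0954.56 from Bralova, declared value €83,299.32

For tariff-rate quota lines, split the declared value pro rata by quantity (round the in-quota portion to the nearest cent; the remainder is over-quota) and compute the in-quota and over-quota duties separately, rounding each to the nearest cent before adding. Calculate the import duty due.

€3,331.97

Line 1 (0954.56, Bralova, 702 units, €83,299.32):
Code 0954.56 is under a tariff-rate quota (threshold 1,017 units). Quantity 702 units is within the quota, so the in-quota rate 4% applies to the full value.
Duty = €83,299.32 × 4% = €3,331.97.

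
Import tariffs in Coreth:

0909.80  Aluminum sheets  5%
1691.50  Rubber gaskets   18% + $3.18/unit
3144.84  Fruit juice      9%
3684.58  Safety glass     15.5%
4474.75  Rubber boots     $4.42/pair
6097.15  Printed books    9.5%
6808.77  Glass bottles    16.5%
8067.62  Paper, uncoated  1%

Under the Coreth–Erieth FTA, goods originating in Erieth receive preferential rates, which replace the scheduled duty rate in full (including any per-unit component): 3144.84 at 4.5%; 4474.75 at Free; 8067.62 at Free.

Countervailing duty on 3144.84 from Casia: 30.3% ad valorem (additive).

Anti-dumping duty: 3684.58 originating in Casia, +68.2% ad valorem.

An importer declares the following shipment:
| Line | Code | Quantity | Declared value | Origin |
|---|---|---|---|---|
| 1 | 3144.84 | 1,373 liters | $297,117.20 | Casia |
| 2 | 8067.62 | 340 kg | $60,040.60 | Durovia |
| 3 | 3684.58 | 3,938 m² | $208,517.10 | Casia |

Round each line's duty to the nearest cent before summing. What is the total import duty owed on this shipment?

Line 1 (3144.84, Casia, 1,373 liters, $297,117.20):
Base rate for 3144.84 is 9%.
3144.84 has an FTA preferential rate, but origin Casia is not Erieth; base rate stands.
Additional duty on 3144.84 from Casia: +30.3%. Applied ad valorem rate: 9% + 30.3% = 39.3%.
Duty = $297,117.20 × 39.3% = $116,767.06.
Line 2 (8067.62, Durovia, 340 kg, $60,040.60):
Base rate for 8067.62 is 1%.
8067.62 has an FTA preferential rate, but origin Durovia is not Erieth; base rate stands.
Duty = $60,040.60 × 1% = $600.41.
Line 3 (3684.58, Casia, 3,938 m², $208,517.10):
Base rate for 3684.58 is 15.5%.
Additional duty on 3684.58 from Casia: +68.2%. Applied ad valorem rate: 15.5% + 68.2% = 83.7%.
Duty = $208,517.10 × 83.7% = $174,528.81.
Total = $116,767.06 + $600.41 + $174,528.81 = $291,896.28.

$291,896.28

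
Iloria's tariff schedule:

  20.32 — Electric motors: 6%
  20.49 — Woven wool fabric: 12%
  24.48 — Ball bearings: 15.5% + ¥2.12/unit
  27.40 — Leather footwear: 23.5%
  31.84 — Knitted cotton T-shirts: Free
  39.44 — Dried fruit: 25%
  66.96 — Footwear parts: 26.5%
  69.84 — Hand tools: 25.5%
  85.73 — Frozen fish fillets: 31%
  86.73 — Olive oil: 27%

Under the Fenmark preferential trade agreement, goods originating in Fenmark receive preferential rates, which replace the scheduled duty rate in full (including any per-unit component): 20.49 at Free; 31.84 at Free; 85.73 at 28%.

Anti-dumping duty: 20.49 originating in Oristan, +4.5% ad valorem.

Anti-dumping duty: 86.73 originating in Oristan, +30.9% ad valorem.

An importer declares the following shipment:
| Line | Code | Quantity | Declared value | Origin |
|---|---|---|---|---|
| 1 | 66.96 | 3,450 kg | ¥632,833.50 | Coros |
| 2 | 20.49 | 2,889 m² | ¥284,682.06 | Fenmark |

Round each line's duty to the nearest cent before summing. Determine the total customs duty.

¥167,700.88

Line 1 (66.96, Coros, 3,450 kg, ¥632,833.50):
Base rate for 66.96 is 26.5%.
Duty = ¥632,833.50 × 26.5% = ¥167,700.88.
Line 2 (20.49, Fenmark, 2,889 m², ¥284,682.06):
Base rate for 20.49 is 12%.
Origin Fenmark qualifies under the Iloria–Fenmark agreement and 20.49 is covered: preferential rate Free applies instead.
The additional-duty order on 20.49 targets Oristan, not Fenmark; it does not apply.
Duty = ¥284,682.06 × 0% = ¥0.00.
Total = ¥167,700.88 + ¥0.00 = ¥167,700.88.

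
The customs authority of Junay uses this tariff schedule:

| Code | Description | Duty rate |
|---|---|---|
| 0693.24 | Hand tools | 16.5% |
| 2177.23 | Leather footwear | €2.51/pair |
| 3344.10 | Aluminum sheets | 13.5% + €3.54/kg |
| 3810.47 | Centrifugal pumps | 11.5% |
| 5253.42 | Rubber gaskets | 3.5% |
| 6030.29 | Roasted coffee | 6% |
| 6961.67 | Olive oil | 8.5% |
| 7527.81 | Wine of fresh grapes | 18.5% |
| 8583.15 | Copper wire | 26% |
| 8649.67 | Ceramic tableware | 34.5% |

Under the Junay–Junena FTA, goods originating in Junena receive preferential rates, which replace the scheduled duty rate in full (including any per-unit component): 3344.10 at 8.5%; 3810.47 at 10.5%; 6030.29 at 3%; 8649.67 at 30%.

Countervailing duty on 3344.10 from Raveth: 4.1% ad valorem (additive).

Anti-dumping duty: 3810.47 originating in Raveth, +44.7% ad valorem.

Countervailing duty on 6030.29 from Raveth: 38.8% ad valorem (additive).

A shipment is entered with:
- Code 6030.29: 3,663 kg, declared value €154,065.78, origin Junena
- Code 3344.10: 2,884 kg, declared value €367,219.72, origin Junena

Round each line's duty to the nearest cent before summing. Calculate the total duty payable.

€35,835.65

Line 1 (6030.29, Junena, 3,663 kg, €154,065.78):
Base rate for 6030.29 is 6%.
Origin Junena qualifies under the Junay–Junena agreement and 6030.29 is covered: preferential rate 3% applies instead.
The additional-duty order on 6030.29 targets Raveth, not Junena; it does not apply.
Duty = €154,065.78 × 3% = €4,621.97.
Line 2 (3344.10, Junena, 2,884 kg, €367,219.72):
Base rate for 3344.10 is 13.5% + €3.54/kg.
Origin Junena qualifies under the Junay–Junena agreement and 3344.10 is covered: preferential rate 8.5% applies instead.
The additional-duty order on 3344.10 targets Raveth, not Junena; it does not apply.
Duty = €367,219.72 × 8.5% = €31,213.68.
Total = €4,621.97 + €31,213.68 = €35,835.65.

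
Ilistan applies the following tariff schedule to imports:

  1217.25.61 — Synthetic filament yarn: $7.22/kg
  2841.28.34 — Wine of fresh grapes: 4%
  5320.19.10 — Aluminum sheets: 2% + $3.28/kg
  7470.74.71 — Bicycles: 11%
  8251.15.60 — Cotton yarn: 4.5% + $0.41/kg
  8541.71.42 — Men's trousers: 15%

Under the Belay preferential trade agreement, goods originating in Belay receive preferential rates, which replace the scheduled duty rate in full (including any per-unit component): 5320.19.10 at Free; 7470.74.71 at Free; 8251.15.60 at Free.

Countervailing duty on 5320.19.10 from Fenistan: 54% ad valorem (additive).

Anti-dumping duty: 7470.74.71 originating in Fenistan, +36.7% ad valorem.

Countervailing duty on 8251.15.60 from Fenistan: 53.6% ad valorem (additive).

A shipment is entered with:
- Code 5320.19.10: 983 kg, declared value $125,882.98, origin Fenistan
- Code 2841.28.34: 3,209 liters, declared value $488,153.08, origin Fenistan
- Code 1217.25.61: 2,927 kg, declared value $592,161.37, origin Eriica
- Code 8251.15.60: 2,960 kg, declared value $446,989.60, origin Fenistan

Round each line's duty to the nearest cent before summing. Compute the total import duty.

$375,292.33

Line 1 (5320.19.10, Fenistan, 983 kg, $125,882.98):
Base rate for 5320.19.10 is 2% + $3.28/kg.
5320.19.10 has an FTA preferential rate, but origin Fenistan is not Belay; base rate stands.
Additional duty on 5320.19.10 from Fenistan: +54%. Applied ad valorem rate: 2% + 54% = 56%.
Duty = $125,882.98 × 56% + 983 × $3.28 = $73,718.71.
Line 2 (2841.28.34, Fenistan, 3,209 liters, $488,153.08):
Base rate for 2841.28.34 is 4%.
Duty = $488,153.08 × 4% = $19,526.12.
Line 3 (1217.25.61, Eriica, 2,927 kg, $592,161.37):
Base rate for 1217.25.61 is $7.22/kg.
Duty = 2,927 × $7.22 = $21,132.94.
Line 4 (8251.15.60, Fenistan, 2,960 kg, $446,989.60):
Base rate for 8251.15.60 is 4.5% + $0.41/kg.
8251.15.60 has an FTA preferential rate, but origin Fenistan is not Belay; base rate stands.
Additional duty on 8251.15.60 from Fenistan: +53.6%. Applied ad valorem rate: 4.5% + 53.6% = 58.1%.
Duty = $446,989.60 × 58.1% + 2,960 × $0.41 = $260,914.56.
Total = $73,718.71 + $19,526.12 + $21,132.94 + $260,914.56 = $375,292.33.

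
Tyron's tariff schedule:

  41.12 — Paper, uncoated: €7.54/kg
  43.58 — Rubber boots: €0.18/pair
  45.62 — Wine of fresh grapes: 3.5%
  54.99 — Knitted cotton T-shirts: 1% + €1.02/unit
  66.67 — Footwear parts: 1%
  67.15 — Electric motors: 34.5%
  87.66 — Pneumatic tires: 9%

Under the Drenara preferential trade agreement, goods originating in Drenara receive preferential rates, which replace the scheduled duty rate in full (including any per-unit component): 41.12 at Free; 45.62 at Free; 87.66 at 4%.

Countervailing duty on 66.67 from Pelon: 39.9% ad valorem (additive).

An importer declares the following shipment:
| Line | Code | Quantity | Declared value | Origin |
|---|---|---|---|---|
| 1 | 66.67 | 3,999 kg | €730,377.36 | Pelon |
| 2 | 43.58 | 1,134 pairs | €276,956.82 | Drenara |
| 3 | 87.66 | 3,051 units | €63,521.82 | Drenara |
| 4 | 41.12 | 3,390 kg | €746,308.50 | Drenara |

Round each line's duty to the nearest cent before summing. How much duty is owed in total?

€301,469.33

Line 1 (66.67, Pelon, 3,999 kg, €730,377.36):
Base rate for 66.67 is 1%.
Additional duty on 66.67 from Pelon: +39.9%. Applied ad valorem rate: 1% + 39.9% = 40.9%.
Duty = €730,377.36 × 40.9% = €298,724.34.
Line 2 (43.58, Drenara, 1,134 pairs, €276,956.82):
Base rate for 43.58 is €0.18/pair.
Origin Drenara is the FTA partner but 43.58 is not on the preference list; base rate stands.
Duty = 1,134 × €0.18 = €204.12.
Line 3 (87.66, Drenara, 3,051 units, €63,521.82):
Base rate for 87.66 is 9%.
Origin Drenara qualifies under the Tyron–Drenara agreement and 87.66 is covered: preferential rate 4% applies instead.
Duty = €63,521.82 × 4% = €2,540.87.
Line 4 (41.12, Drenara, 3,390 kg, €746,308.50):
Base rate for 41.12 is €7.54/kg.
Origin Drenara qualifies under the Tyron–Drenara agreement and 41.12 is covered: preferential rate Free applies instead.
Duty = €746,308.50 × 0% = €0.00.
Total = €298,724.34 + €204.12 + €2,540.87 + €0.00 = €301,469.33.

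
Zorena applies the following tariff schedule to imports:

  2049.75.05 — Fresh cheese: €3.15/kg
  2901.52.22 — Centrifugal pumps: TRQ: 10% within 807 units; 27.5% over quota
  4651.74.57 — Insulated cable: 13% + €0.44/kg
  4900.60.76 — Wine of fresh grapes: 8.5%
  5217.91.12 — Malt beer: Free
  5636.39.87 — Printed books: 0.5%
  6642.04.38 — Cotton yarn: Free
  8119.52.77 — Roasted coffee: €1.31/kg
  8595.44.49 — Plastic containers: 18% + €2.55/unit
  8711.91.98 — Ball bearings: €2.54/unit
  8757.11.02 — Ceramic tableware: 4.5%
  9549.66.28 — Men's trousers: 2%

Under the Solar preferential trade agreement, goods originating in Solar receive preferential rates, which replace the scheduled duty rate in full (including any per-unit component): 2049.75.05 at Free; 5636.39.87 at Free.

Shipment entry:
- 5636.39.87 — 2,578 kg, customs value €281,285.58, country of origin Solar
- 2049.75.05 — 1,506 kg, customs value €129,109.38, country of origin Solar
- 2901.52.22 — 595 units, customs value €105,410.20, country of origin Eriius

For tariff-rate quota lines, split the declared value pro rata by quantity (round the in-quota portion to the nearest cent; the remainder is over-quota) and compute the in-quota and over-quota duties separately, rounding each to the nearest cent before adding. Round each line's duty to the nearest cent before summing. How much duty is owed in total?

€10,541.02

Line 1 (5636.39.87, Solar, 2,578 kg, €281,285.58):
Base rate for 5636.39.87 is 0.5%.
Origin Solar qualifies under the Zorena–Solar agreement and 5636.39.87 is covered: preferential rate Free applies instead.
Duty = €281,285.58 × 0% = €0.00.
Line 2 (2049.75.05, Solar, 1,506 kg, €129,109.38):
Base rate for 2049.75.05 is €3.15/kg.
Origin Solar qualifies under the Zorena–Solar agreement and 2049.75.05 is covered: preferential rate Free applies instead.
Duty = €129,109.38 × 0% = €0.00.
Line 3 (2901.52.22, Eriius, 595 units, €105,410.20):
Code 2901.52.22 is under a tariff-rate quota (threshold 807 units). Quantity 595 units is within the quota, so the in-quota rate 10% applies to the full value.
Duty = €105,410.20 × 10% = €10,541.02.
Total = €0.00 + €0.00 + €10,541.02 = €10,541.02.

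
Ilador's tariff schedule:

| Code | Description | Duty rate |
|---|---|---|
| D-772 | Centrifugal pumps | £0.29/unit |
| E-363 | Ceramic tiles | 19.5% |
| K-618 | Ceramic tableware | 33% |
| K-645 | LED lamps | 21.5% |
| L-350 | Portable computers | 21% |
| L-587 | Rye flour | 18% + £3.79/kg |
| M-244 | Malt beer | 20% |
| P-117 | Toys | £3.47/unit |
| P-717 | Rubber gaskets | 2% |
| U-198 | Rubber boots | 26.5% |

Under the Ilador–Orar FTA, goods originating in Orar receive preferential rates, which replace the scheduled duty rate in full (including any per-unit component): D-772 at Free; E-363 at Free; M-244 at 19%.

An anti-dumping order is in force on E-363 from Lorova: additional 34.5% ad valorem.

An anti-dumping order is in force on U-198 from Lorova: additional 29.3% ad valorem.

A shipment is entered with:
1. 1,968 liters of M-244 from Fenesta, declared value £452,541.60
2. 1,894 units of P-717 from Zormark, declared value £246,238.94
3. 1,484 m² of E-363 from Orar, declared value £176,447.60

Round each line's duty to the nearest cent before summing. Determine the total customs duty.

£95,433.10

Line 1 (M-244, Fenesta, 1,968 liters, £452,541.60):
Base rate for M-244 is 20%.
M-244 has an FTA preferential rate, but origin Fenesta is not Orar; base rate stands.
Duty = £452,541.60 × 20% = £90,508.32.
Line 2 (P-717, Zormark, 1,894 units, £246,238.94):
Base rate for P-717 is 2%.
Duty = £246,238.94 × 2% = £4,924.78.
Line 3 (E-363, Orar, 1,484 m², £176,447.60):
Base rate for E-363 is 19.5%.
Origin Orar qualifies under the Ilador–Orar agreement and E-363 is covered: preferential rate Free applies instead.
The additional-duty order on E-363 targets Lorova, not Orar; it does not apply.
Duty = £176,447.60 × 0% = £0.00.
Total = £90,508.32 + £4,924.78 + £0.00 = £95,433.10.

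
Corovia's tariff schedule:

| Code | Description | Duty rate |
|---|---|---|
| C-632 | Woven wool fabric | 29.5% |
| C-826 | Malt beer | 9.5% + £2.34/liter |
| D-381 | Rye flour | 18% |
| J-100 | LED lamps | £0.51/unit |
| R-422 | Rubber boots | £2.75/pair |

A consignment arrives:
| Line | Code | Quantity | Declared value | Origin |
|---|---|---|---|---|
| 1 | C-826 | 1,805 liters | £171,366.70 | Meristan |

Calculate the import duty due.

Line 1 (C-826, Meristan, 1,805 liters, £171,366.70):
Base rate for C-826 is 9.5% + £2.34/liter.
Duty = £171,366.70 × 9.5% + 1,805 × £2.34 = £20,503.54.

£20,503.54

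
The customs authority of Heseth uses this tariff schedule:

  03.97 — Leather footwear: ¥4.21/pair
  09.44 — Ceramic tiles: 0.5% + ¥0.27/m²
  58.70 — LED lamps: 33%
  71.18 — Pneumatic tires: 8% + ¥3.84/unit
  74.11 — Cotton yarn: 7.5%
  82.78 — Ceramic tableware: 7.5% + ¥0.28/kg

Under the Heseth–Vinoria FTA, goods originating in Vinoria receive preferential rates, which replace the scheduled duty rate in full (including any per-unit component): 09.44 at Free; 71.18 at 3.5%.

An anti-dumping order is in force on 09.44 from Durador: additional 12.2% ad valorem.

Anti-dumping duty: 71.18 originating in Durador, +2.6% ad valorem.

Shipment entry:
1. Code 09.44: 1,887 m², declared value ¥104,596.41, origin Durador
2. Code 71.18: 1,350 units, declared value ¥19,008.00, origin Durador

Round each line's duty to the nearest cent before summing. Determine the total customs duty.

¥20,992.08

Line 1 (09.44, Durador, 1,887 m², ¥104,596.41):
Base rate for 09.44 is 0.5% + ¥0.27/m².
09.44 has an FTA preferential rate, but origin Durador is not Vinoria; base rate stands.
Additional duty on 09.44 from Durador: +12.2%. Applied ad valorem rate: 0.5% + 12.2% = 12.7%.
Duty = ¥104,596.41 × 12.7% + 1,887 × ¥0.27 = ¥13,793.23.
Line 2 (71.18, Durador, 1,350 units, ¥19,008.00):
Base rate for 71.18 is 8% + ¥3.84/unit.
71.18 has an FTA preferential rate, but origin Durador is not Vinoria; base rate stands.
Additional duty on 71.18 from Durador: +2.6%. Applied ad valorem rate: 8% + 2.6% = 10.6%.
Duty = ¥19,008.00 × 10.6% + 1,350 × ¥3.84 = ¥7,198.85.
Total = ¥13,793.23 + ¥7,198.85 = ¥20,992.08.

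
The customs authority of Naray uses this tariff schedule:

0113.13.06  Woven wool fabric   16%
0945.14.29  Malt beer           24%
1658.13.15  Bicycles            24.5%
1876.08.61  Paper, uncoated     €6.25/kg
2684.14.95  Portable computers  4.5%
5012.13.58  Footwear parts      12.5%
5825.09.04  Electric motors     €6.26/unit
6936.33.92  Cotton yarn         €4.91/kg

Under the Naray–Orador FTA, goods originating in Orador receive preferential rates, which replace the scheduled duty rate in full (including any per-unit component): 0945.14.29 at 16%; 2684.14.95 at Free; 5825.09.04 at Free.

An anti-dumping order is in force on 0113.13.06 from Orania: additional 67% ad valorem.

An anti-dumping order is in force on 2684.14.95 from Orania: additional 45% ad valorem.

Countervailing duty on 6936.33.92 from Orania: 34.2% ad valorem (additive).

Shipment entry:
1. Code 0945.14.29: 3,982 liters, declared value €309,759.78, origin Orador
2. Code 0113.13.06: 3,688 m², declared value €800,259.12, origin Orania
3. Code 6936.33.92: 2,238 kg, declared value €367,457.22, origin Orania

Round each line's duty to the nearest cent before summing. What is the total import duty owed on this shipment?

Line 1 (0945.14.29, Orador, 3,982 liters, €309,759.78):
Base rate for 0945.14.29 is 24%.
Origin Orador qualifies under the Naray–Orador agreement and 0945.14.29 is covered: preferential rate 16% applies instead.
Duty = €309,759.78 × 16% = €49,561.56.
Line 2 (0113.13.06, Orania, 3,688 m², €800,259.12):
Base rate for 0113.13.06 is 16%.
Additional duty on 0113.13.06 from Orania: +67%. Applied ad valorem rate: 16% + 67% = 83%.
Duty = €800,259.12 × 83% = €664,215.07.
Line 3 (6936.33.92, Orania, 2,238 kg, €367,457.22):
Base rate for 6936.33.92 is €4.91/kg.
Additional duty on 6936.33.92 from Orania: +34.2% ad valorem. Applied ad valorem rate = 34.2%.
Duty = €367,457.22 × 34.2% + 2,238 × €4.91 = €136,658.95.
Total = €49,561.56 + €664,215.07 + €136,658.95 = €850,435.58.

€850,435.58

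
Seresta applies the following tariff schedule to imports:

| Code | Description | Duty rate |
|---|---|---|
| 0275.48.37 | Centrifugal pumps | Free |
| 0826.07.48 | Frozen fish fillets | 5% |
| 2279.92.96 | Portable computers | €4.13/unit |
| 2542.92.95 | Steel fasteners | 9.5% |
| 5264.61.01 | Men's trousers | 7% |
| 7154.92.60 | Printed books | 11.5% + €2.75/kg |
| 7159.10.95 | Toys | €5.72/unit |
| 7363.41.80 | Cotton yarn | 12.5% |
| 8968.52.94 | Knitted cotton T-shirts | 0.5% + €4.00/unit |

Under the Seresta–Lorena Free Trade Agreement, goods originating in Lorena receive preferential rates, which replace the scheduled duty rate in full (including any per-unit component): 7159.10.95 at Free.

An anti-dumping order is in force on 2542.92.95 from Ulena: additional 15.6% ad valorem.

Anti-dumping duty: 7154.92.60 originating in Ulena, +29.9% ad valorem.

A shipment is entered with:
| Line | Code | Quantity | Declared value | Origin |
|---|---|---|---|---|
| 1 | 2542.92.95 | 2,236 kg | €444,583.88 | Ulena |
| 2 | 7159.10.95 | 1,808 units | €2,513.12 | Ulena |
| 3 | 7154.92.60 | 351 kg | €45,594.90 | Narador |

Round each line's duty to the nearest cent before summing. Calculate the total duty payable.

€128,140.97

Line 1 (2542.92.95, Ulena, 2,236 kg, €444,583.88):
Base rate for 2542.92.95 is 9.5%.
Additional duty on 2542.92.95 from Ulena: +15.6%. Applied ad valorem rate: 9.5% + 15.6% = 25.1%.
Duty = €444,583.88 × 25.1% = €111,590.55.
Line 2 (7159.10.95, Ulena, 1,808 units, €2,513.12):
Base rate for 7159.10.95 is €5.72/unit.
7159.10.95 has an FTA preferential rate, but origin Ulena is not Lorena; base rate stands.
Duty = 1,808 × €5.72 = €10,341.76.
Line 3 (7154.92.60, Narador, 351 kg, €45,594.90):
Base rate for 7154.92.60 is 11.5% + €2.75/kg.
The additional-duty order on 7154.92.60 targets Ulena, not Narador; it does not apply.
Duty = €45,594.90 × 11.5% + 351 × €2.75 = €6,208.66.
Total = €111,590.55 + €10,341.76 + €6,208.66 = €128,140.97.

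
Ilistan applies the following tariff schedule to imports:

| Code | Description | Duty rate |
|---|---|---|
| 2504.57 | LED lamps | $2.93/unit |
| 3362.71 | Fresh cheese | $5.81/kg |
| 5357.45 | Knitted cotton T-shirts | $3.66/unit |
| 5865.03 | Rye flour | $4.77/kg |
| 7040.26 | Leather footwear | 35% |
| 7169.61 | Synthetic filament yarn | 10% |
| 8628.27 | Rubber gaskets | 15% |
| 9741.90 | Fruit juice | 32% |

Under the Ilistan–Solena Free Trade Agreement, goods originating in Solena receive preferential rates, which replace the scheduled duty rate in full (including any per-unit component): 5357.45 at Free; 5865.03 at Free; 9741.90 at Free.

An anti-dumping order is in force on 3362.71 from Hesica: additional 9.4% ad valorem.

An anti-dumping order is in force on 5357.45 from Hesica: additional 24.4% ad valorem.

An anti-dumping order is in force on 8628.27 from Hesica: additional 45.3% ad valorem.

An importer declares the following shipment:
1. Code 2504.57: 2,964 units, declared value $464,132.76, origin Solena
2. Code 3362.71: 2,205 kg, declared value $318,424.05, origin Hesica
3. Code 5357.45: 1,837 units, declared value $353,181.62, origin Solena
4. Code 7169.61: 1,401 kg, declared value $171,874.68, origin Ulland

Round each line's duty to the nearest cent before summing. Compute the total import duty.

Line 1 (2504.57, Solena, 2,964 units, $464,132.76):
Base rate for 2504.57 is $2.93/unit.
Origin Solena is the FTA partner but 2504.57 is not on the preference list; base rate stands.
Duty = 2,964 × $2.93 = $8,684.52.
Line 2 (3362.71, Hesica, 2,205 kg, $318,424.05):
Base rate for 3362.71 is $5.81/kg.
Additional duty on 3362.71 from Hesica: +9.4% ad valorem. Applied ad valorem rate = 9.4%.
Duty = $318,424.05 × 9.4% + 2,205 × $5.81 = $42,742.91.
Line 3 (5357.45, Solena, 1,837 units, $353,181.62):
Base rate for 5357.45 is $3.66/unit.
Origin Solena qualifies under the Ilistan–Solena agreement and 5357.45 is covered: preferential rate Free applies instead.
The additional-duty order on 5357.45 targets Hesica, not Solena; it does not apply.
Duty = $353,181.62 × 0% = $0.00.
Line 4 (7169.61, Ulland, 1,401 kg, $171,874.68):
Base rate for 7169.61 is 10%.
Duty = $171,874.68 × 10% = $17,187.47.
Total = $8,684.52 + $42,742.91 + $0.00 + $17,187.47 = $68,614.90.

$68,614.90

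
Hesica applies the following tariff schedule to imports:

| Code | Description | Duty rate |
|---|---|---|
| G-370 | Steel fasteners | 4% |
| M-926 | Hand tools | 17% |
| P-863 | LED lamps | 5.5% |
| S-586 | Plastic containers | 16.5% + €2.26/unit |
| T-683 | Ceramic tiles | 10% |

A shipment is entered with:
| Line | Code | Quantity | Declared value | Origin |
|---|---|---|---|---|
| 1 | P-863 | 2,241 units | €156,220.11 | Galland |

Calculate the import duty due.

€8,592.11

Line 1 (P-863, Galland, 2,241 units, €156,220.11):
Base rate for P-863 is 5.5%.
Duty = €156,220.11 × 5.5% = €8,592.11.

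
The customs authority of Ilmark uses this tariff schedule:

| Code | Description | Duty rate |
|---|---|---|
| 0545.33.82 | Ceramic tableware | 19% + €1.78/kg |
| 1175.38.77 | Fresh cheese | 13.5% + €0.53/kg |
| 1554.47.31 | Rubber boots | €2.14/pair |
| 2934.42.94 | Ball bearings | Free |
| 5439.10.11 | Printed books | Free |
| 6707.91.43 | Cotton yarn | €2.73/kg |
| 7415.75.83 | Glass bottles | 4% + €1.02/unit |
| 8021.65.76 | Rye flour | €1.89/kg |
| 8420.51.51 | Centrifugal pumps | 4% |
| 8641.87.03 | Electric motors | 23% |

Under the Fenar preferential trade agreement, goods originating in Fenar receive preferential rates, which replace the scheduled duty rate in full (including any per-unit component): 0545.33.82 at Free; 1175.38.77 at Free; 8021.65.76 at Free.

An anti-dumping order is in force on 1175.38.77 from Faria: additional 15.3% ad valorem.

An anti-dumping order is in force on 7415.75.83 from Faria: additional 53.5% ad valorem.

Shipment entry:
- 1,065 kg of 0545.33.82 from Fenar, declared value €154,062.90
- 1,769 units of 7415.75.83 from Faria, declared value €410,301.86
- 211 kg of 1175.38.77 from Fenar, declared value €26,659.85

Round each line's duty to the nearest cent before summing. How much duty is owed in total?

€237,727.95

Line 1 (0545.33.82, Fenar, 1,065 kg, €154,062.90):
Base rate for 0545.33.82 is 19% + €1.78/kg.
Origin Fenar qualifies under the Ilmark–Fenar agreement and 0545.33.82 is covered: preferential rate Free applies instead.
Duty = €154,062.90 × 0% = €0.00.
Line 2 (7415.75.83, Faria, 1,769 units, €410,301.86):
Base rate for 7415.75.83 is 4% + €1.02/unit.
Additional duty on 7415.75.83 from Faria: +53.5%. Applied ad valorem rate: 4% + 53.5% = 57.5%.
Duty = €410,301.86 × 57.5% + 1,769 × €1.02 = €237,727.95.
Line 3 (1175.38.77, Fenar, 211 kg, €26,659.85):
Base rate for 1175.38.77 is 13.5% + €0.53/kg.
Origin Fenar qualifies under the Ilmark–Fenar agreement and 1175.38.77 is covered: preferential rate Free applies instead.
The additional-duty order on 1175.38.77 targets Faria, not Fenar; it does not apply.
Duty = €26,659.85 × 0% = €0.00.
Total = €0.00 + €237,727.95 + €0.00 = €237,727.95.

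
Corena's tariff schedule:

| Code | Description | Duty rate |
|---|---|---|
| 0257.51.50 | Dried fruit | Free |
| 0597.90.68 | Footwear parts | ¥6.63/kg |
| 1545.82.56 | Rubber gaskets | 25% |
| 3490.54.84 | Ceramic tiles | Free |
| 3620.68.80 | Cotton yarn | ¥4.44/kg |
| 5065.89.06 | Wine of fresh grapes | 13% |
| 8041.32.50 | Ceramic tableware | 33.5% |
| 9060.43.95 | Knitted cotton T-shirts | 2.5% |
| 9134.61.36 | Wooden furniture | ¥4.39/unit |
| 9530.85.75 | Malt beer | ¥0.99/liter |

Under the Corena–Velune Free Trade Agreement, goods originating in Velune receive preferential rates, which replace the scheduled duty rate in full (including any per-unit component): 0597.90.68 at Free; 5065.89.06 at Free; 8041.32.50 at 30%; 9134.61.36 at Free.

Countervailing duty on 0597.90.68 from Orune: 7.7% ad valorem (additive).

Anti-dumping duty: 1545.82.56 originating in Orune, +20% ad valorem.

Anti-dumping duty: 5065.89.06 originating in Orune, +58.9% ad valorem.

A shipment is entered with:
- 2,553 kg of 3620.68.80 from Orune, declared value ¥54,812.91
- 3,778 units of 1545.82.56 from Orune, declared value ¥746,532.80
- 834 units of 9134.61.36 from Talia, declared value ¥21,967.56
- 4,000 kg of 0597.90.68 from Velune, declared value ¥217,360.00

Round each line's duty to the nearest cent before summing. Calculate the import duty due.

Line 1 (3620.68.80, Orune, 2,553 kg, ¥54,812.91):
Base rate for 3620.68.80 is ¥4.44/kg.
Duty = 2,553 × ¥4.44 = ¥11,335.32.
Line 2 (1545.82.56, Orune, 3,778 units, ¥746,532.80):
Base rate for 1545.82.56 is 25%.
Additional duty on 1545.82.56 from Orune: +20%. Applied ad valorem rate: 25% + 20% = 45%.
Duty = ¥746,532.80 × 45% = ¥335,939.76.
Line 3 (9134.61.36, Talia, 834 units, ¥21,967.56):
Base rate for 9134.61.36 is ¥4.39/unit.
9134.61.36 has an FTA preferential rate, but origin Talia is not Velune; base rate stands.
Duty = 834 × ¥4.39 = ¥3,661.26.
Line 4 (0597.90.68, Velune, 4,000 kg, ¥217,360.00):
Base rate for 0597.90.68 is ¥6.63/kg.
Origin Velune qualifies under the Corena–Velune agreement and 0597.90.68 is covered: preferential rate Free applies instead.
The additional-duty order on 0597.90.68 targets Orune, not Velune; it does not apply.
Duty = ¥217,360.00 × 0% = ¥0.00.
Total = ¥11,335.32 + ¥335,939.76 + ¥3,661.26 + ¥0.00 = ¥350,936.34.

¥350,936.34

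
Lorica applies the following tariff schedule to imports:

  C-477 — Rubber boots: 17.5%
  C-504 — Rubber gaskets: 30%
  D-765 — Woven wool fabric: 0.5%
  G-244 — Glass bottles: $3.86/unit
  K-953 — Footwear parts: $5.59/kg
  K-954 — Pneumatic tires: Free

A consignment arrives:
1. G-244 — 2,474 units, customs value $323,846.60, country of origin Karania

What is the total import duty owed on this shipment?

Line 1 (G-244, Karania, 2,474 units, $323,846.60):
Base rate for G-244 is $3.86/unit.
Duty = 2,474 × $3.86 = $9,549.64.

$9,549.64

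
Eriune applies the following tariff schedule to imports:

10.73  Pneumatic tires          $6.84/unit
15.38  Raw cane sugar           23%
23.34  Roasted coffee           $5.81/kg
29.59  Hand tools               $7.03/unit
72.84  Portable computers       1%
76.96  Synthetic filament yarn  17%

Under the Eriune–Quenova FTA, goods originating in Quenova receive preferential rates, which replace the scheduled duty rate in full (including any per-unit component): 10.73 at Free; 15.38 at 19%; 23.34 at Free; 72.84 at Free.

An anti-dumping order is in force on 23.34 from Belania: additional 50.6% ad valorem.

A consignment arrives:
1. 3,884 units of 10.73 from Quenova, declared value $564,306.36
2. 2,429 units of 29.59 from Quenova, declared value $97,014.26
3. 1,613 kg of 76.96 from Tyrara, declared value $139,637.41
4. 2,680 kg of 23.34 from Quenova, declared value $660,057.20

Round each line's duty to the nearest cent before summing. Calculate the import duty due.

$40,814.23

Line 1 (10.73, Quenova, 3,884 units, $564,306.36):
Base rate for 10.73 is $6.84/unit.
Origin Quenova qualifies under the Eriune–Quenova agreement and 10.73 is covered: preferential rate Free applies instead.
Duty = $564,306.36 × 0% = $0.00.
Line 2 (29.59, Quenova, 2,429 units, $97,014.26):
Base rate for 29.59 is $7.03/unit.
Origin Quenova is the FTA partner but 29.59 is not on the preference list; base rate stands.
Duty = 2,429 × $7.03 = $17,075.87.
Line 3 (76.96, Tyrara, 1,613 kg, $139,637.41):
Base rate for 76.96 is 17%.
Duty = $139,637.41 × 17% = $23,738.36.
Line 4 (23.34, Quenova, 2,680 kg, $660,057.20):
Base rate for 23.34 is $5.81/kg.
Origin Quenova qualifies under the Eriune–Quenova agreement and 23.34 is covered: preferential rate Free applies instead.
The additional-duty order on 23.34 targets Belania, not Quenova; it does not apply.
Duty = $660,057.20 × 0% = $0.00.
Total = $0.00 + $17,075.87 + $23,738.36 + $0.00 = $40,814.23.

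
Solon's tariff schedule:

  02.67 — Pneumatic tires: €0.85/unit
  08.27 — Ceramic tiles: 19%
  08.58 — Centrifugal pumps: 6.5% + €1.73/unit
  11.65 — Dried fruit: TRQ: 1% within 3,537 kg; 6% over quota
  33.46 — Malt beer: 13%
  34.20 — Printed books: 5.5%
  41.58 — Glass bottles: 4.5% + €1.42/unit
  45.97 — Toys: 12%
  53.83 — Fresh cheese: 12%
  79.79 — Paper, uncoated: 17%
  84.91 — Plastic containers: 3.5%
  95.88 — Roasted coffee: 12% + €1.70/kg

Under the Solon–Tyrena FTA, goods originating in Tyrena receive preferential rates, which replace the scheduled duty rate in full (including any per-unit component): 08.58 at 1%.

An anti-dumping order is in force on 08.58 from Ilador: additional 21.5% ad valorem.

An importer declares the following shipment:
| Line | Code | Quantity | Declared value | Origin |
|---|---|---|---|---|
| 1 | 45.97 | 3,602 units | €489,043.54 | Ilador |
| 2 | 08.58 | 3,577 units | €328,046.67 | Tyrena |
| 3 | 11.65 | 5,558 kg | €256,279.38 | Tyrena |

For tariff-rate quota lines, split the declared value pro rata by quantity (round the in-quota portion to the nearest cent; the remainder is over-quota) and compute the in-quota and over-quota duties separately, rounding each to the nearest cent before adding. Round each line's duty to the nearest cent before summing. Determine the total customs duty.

€69,187.90

Line 1 (45.97, Ilador, 3,602 units, €489,043.54):
Base rate for 45.97 is 12%.
Duty = €489,043.54 × 12% = €58,685.22.
Line 2 (08.58, Tyrena, 3,577 units, €328,046.67):
Base rate for 08.58 is 6.5% + €1.73/unit.
Origin Tyrena qualifies under the Solon–Tyrena agreement and 08.58 is covered: preferential rate 1% applies instead.
The additional-duty order on 08.58 targets Ilador, not Tyrena; it does not apply.
Duty = €328,046.67 × 1% = €3,280.47.
Line 3 (11.65, Tyrena, 5,558 kg, €256,279.38):
Code 11.65 is under a tariff-rate quota (threshold 3,537 kg). In-quota: 3,537 kg at 1%; over-quota: 2,021 kg at 6%.
Pro-rata value split: in-quota = €256,279.38 × 3,537/5,558 = €163,091.07; over-quota = €256,279.38 − €163,091.07 = €93,188.31.
In-quota duty = €163,091.07 × 1% = €1,630.91. Over-quota duty = €93,188.31 × 6% = €5,591.30.
Line duty = €1,630.91 + €5,591.30 = €7,222.21.
Total = €58,685.22 + €3,280.47 + €7,222.21 = €69,187.90.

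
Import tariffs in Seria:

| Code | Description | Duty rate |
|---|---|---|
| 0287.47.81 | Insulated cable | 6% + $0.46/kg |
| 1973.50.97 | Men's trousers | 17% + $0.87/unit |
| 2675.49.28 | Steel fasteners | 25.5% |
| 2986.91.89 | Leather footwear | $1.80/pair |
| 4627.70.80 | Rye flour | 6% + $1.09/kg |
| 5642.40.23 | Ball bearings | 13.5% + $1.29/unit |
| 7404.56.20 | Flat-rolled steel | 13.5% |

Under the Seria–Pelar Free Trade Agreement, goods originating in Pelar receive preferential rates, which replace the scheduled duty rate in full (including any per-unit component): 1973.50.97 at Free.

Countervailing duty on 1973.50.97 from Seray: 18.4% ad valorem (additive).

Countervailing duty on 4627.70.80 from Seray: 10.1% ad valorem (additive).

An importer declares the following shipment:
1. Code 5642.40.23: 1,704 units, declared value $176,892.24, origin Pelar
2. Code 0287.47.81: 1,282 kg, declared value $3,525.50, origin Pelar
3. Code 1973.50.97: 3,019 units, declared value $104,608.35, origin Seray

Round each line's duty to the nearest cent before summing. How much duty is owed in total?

$66,537.75

Line 1 (5642.40.23, Pelar, 1,704 units, $176,892.24):
Base rate for 5642.40.23 is 13.5% + $1.29/unit.
Origin Pelar is the FTA partner but 5642.40.23 is not on the preference list; base rate stands.
Duty = $176,892.24 × 13.5% + 1,704 × $1.29 = $26,078.61.
Line 2 (0287.47.81, Pelar, 1,282 kg, $3,525.50):
Base rate for 0287.47.81 is 6% + $0.46/kg.
Origin Pelar is the FTA partner but 0287.47.81 is not on the preference list; base rate stands.
Duty = $3,525.50 × 6% + 1,282 × $0.46 = $801.25.
Line 3 (1973.50.97, Seray, 3,019 units, $104,608.35):
Base rate for 1973.50.97 is 17% + $0.87/unit.
1973.50.97 has an FTA preferential rate, but origin Seray is not Pelar; base rate stands.
Additional duty on 1973.50.97 from Seray: +18.4%. Applied ad valorem rate: 17% + 18.4% = 35.4%.
Duty = $104,608.35 × 35.4% + 3,019 × $0.87 = $39,657.89.
Total = $26,078.61 + $801.25 + $39,657.89 = $66,537.75.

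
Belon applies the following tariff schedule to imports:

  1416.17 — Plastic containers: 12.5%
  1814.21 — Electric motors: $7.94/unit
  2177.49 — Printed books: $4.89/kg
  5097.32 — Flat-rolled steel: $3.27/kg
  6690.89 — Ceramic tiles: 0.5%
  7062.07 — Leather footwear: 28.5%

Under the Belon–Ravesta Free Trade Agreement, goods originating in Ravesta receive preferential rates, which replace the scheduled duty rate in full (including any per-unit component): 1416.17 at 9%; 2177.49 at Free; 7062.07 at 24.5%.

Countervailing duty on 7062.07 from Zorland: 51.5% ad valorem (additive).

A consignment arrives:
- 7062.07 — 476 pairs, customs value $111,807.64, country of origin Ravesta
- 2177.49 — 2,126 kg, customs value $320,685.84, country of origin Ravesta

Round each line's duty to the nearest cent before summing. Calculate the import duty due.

$27,392.87

Line 1 (7062.07, Ravesta, 476 pairs, $111,807.64):
Base rate for 7062.07 is 28.5%.
Origin Ravesta qualifies under the Belon–Ravesta agreement and 7062.07 is covered: preferential rate 24.5% applies instead.
The additional-duty order on 7062.07 targets Zorland, not Ravesta; it does not apply.
Duty = $111,807.64 × 24.5% = $27,392.87.
Line 2 (2177.49, Ravesta, 2,126 kg, $320,685.84):
Base rate for 2177.49 is $4.89/kg.
Origin Ravesta qualifies under the Belon–Ravesta agreement and 2177.49 is covered: preferential rate Free applies instead.
Duty = $320,685.84 × 0% = $0.00.
Total = $27,392.87 + $0.00 = $27,392.87.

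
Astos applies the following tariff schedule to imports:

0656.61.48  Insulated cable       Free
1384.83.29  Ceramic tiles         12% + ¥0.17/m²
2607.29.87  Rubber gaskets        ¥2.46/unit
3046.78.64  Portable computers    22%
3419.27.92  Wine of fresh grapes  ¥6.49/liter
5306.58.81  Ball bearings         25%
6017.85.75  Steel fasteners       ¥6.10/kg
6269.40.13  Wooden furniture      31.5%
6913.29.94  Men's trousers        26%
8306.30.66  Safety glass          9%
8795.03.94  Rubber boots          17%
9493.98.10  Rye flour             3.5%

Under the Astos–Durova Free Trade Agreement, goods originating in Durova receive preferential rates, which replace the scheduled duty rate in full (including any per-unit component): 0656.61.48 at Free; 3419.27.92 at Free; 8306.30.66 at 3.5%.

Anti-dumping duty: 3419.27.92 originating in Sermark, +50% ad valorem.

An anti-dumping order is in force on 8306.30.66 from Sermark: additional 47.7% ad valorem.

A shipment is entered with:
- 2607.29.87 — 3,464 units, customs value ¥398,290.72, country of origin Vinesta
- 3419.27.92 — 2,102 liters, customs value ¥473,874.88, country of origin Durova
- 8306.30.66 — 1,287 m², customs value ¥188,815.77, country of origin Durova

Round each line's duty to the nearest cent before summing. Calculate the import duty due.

¥15,129.99

Line 1 (2607.29.87, Vinesta, 3,464 units, ¥398,290.72):
Base rate for 2607.29.87 is ¥2.46/unit.
Duty = 3,464 × ¥2.46 = ¥8,521.44.
Line 2 (3419.27.92, Durova, 2,102 liters, ¥473,874.88):
Base rate for 3419.27.92 is ¥6.49/liter.
Origin Durova qualifies under the Astos–Durova agreement and 3419.27.92 is covered: preferential rate Free applies instead.
The additional-duty order on 3419.27.92 targets Sermark, not Durova; it does not apply.
Duty = ¥473,874.88 × 0% = ¥0.00.
Line 3 (8306.30.66, Durova, 1,287 m², ¥188,815.77):
Base rate for 8306.30.66 is 9%.
Origin Durova qualifies under the Astos–Durova agreement and 8306.30.66 is covered: preferential rate 3.5% applies instead.
The additional-duty order on 8306.30.66 targets Sermark, not Durova; it does not apply.
Duty = ¥188,815.77 × 3.5% = ¥6,608.55.
Total = ¥8,521.44 + ¥0.00 + ¥6,608.55 = ¥15,129.99.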